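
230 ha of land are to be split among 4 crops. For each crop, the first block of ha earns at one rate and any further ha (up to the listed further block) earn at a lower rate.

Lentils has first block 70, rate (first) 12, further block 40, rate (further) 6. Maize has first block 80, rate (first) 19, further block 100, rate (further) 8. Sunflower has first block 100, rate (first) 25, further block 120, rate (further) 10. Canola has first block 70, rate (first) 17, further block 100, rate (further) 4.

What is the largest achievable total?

4870

Treat each block as its own option and order by rate: Sunflower/first 25 > Maize/first 19 > Canola/first 17 > Lentils/first 12 > Sunflower/second 10 > Maize/second 8 > Lentils/second 6 > Canola/second 4.
Fill Sunflower first block (100 at 25) → 130 left.
Maize first at 19: fill all 80 → 50 left.
Canola first at 17: only 50 left, fill 50.
Total = 25×100 + 19×80 + 17×50 = 4870.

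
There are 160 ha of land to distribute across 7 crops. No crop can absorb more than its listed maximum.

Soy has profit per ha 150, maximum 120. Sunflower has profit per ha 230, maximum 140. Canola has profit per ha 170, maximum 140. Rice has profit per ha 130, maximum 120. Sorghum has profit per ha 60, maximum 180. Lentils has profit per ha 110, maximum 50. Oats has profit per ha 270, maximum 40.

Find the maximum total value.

38400

Highest profit per ha first: Oats 270 > Sunflower 230 > Canola 170 > Soy 150 > Rice 130 > Lentils 110 > Sorghum 60.
Oats: +40 to 40 (cap) ; 120 left.
Only 120 left; Sunflower takes them to reach 120.
Total = 230×120 + 270×40 = 38400.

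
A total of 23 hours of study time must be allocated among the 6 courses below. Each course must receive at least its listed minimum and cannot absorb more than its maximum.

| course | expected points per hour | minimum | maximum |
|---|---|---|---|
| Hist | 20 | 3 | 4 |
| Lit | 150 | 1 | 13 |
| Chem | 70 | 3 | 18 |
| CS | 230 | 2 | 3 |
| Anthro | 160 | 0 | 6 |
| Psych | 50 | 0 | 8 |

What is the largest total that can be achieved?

Meeting every minimum uses 3+1+3+2+0+0 = 9 hours, leaving 14.
Rank by expected points per hour: CS 230 > Anthro 160 > Lit 150 > Chem 70 > Psych 50 > Hist 20.
CS takes 1 more to reach its cap of 3 → 13 left.
Anthro: +6 to 6 (cap) → 7 left.
Lit: +7 (room for 12) → 8. Pool exhausted.
Total = 20×3 + 150×8 + 70×3 + 230×3 + 160×6 = 3120.

3120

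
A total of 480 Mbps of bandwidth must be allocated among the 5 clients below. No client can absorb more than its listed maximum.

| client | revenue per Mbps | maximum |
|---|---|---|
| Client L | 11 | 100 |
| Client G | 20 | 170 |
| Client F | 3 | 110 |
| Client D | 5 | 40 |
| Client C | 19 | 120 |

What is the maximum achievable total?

Highest revenue per Mbps first: Client G 20 > Client C 19 > Client L 11 > Client D 5 > Client F 3.
Give Client G 170 to hit its cap of 170 → 310 left.
Client C takes 120 to reach its cap of 120 → 190 left.
Client L: +100 to 100 (cap) → 90 left.
Client D takes 40 to reach its cap of 40 → 50 left.
Only 50 left; Client F takes them to reach 50.
Total = 11×100 + 20×170 + 3×50 + 5×40 + 19×120 = 7130.

7130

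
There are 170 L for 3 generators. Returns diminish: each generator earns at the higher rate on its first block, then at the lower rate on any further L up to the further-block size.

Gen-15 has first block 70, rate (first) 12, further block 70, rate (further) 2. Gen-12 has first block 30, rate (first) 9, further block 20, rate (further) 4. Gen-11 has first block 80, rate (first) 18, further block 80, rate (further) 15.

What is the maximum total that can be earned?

Treat each block as its own option and order by rate: Gen-11/tier1 18 > Gen-11/tier2 15 > Gen-15/tier1 12 > Gen-12/tier1 9 > Gen-12/tier2 4 > Gen-15/tier2 2.
Fill Gen-11 tier1 block (80 at 18) ; 90 left.
Fill Gen-11 tier2 block (80 at 15) ; 10 left.
10 remain; put them into Gen-15 tier1 at 12.
Total = 18×80 + 15×80 + 12×10 = 2760.

2760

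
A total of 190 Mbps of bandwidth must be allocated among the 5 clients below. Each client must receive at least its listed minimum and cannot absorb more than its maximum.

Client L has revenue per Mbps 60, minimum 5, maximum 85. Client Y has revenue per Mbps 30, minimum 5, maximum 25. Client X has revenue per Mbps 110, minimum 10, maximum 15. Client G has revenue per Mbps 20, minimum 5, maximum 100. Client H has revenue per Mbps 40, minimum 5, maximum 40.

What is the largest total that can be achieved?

Meeting every minimum uses 5+5+10+5+5 = 30 Mbps, leaving 160.
Rank by revenue per Mbps: Client X 110 > Client L 60 > Client H 40 > Client Y 30 > Client G 20.
Client X takes 5 more to reach its cap of 15 → 155 left.
Give Client L 80 more to hit its cap of 85 → 75 left.
Client H: +35 to 40 (cap) → 40 left.
Client Y: +20 to 25 (cap) → 20 left.
Client G: +20 (room for 95) → 25. Pool exhausted.
Total = 60×85 + 30×25 + 110×15 + 20×25 + 40×40 = 9600.

9600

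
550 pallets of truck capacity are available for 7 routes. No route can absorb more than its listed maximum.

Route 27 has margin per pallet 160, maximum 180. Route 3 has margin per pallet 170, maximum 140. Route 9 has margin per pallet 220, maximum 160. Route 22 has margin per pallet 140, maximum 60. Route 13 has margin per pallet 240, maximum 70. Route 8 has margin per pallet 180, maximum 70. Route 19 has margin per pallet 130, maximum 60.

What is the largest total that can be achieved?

106000

Rank by margin per pallet: Route 13 240 > Route 9 220 > Route 8 180 > Route 3 170 > Route 27 160 > Route 22 140 > Route 19 130.
Route 13 takes 70 to reach its cap of 70 — 480 left.
Give Route 9 160 to hit its cap of 160 — 320 left.
Give Route 8 70 to hit its cap of 70 — 250 left.
Route 3 takes 140 to reach its cap of 140 — 110 left.
Route 27 has room for 180 but only 110 remain, so it gets 110.
Total = 160×110 + 170×140 + 220×160 + 240×70 + 180×70 = 106000.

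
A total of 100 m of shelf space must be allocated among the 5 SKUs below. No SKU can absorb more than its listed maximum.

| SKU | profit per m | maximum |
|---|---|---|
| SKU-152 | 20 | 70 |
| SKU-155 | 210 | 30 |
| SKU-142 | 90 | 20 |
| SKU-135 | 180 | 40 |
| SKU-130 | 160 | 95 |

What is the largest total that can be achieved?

Rank by profit per m: SKU-155 210 > SKU-135 180 > SKU-130 160 > SKU-142 90 > SKU-152 20.
Give SKU-155 30 to hit its cap of 30 → 70 left.
Give SKU-135 40 to hit its cap of 40 → 30 left.
SKU-130 has room for 95 but only 30 remain, so it gets 30.
Total = 210×30 + 180×40 + 160×30 = 18300.

18300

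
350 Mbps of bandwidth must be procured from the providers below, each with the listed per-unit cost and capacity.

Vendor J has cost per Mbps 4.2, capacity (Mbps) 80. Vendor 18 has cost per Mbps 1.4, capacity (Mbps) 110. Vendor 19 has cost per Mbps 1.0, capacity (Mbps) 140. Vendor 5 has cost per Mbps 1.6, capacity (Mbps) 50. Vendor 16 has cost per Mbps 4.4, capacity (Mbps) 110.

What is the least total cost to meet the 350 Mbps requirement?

Cheapest first:
Vendor 19 (1.0): use full 140 — 210 Mbps to go.
Vendor 18 at 1.4: take all 110 Mbps — 100 still needed.
Vendor 5 at 1.6: take all 50 Mbps — 50 still needed.
Vendor J at 4.2: take 50 of its 80 — requirement met.
Vendor 16: unused.
Cost = 140×1.0 + 110×1.4 + 50×1.6 + 50×4.2 = 584.

584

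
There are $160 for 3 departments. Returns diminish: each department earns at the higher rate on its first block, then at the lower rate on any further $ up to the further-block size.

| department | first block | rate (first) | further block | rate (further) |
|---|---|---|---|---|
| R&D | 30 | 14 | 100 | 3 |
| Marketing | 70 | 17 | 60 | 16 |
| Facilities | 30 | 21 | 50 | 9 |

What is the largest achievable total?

Treat each block as its own option and order by rate: Facilities/tier1 21 > Marketing/tier1 17 > Marketing/tier2 16 > R&D/tier1 14 > Facilities/tier2 9 > R&D/tier2 3.
Facilities/tier1 (21): +30 → 130 left.
Marketing/tier1 (17): +70 → 60 left.
Marketing/tier2 (16): +60 → 0 left.
Total = 21×30 + 17×70 + 16×60 = 2780.

2780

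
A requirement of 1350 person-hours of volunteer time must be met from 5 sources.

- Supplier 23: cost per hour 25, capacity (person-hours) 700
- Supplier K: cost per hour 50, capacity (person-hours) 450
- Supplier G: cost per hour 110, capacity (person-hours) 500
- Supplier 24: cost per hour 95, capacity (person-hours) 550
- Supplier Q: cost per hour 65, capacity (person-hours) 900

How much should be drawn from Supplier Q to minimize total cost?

200

Fill from the cheapest source first.
Supplier 23 at 25: take all 700 person-hours — 650 still needed.
Supplier K (50): use full 450 — 200 person-hours to go.
Supplier Q at 65: take 200 of its 900 — requirement met.
Supplier 24, Supplier G: unused.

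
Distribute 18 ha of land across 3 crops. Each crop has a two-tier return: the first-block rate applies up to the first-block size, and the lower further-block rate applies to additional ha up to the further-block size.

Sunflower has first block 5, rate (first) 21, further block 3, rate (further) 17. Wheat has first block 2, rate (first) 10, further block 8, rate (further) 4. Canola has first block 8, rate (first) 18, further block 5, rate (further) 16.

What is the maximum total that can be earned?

332

Treat each block as its own option and order by rate: Sunflower/tier1 21 > Canola/tier1 18 > Sunflower/tier2 17 > Canola/tier2 16 > Wheat/tier1 10 > Wheat/tier2 4.
Sunflower tier1 at 21: fill all 5 ; 13 left.
Fill Canola tier1 block (8 at 18) ; 5 left.
Sunflower/tier2 (17): +3 ; 2 left.
2 remain; put them into Canola tier2 at 16.
Total = 21×5 + 18×8 + 17×3 + 16×2 = 332.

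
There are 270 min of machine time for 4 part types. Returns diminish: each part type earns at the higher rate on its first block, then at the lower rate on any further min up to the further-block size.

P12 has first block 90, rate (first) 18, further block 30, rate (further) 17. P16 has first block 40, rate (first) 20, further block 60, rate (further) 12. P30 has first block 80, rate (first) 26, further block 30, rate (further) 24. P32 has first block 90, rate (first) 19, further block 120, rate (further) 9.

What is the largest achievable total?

Rank every tier by rate: P30/first 26 > P30/second 24 > P16/first 20 > P32/first 19 > P12/first 18 > P12/second 17 > P16/second 12 > P32/second 9.
Fill P30 first block (80 at 26) — 190 left.
Fill P30 second block (30 at 24) — 160 left.
Fill P16 first block (40 at 20) — 120 left.
Fill P32 first block (90 at 19) — 30 left.
P12/first: +30 of 90 at 18; pool empty.
Total = 26×80 + 24×30 + 20×40 + 19×90 + 18×30 = 5850.

5850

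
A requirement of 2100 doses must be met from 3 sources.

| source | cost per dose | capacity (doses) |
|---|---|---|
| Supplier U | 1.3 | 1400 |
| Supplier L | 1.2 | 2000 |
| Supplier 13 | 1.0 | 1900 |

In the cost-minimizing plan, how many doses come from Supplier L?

200

Fill from the cheapest source first.
Supplier 13 (1.0): use full 1900 ; 200 doses to go.
Supplier L at 1.2: take 200 of its 2000 ; requirement met.
Supplier U: unused.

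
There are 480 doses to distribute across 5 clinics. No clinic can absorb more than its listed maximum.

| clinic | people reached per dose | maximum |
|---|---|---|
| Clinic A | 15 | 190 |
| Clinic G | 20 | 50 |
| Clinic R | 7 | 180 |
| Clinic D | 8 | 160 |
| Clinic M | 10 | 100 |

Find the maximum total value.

Rank by people reached per dose: Clinic G 20 > Clinic A 15 > Clinic M 10 > Clinic D 8 > Clinic R 7.
Clinic G: +50 to 50 (cap) ; 430 left.
Clinic A takes 190 to reach its cap of 190 ; 240 left.
Clinic M takes 100 to reach its cap of 100 ; 140 left.
Clinic D: +140 (room for 160) → 140. Pool exhausted.
Total = 15×190 + 20×50 + 8×140 + 10×100 = 5970.

5970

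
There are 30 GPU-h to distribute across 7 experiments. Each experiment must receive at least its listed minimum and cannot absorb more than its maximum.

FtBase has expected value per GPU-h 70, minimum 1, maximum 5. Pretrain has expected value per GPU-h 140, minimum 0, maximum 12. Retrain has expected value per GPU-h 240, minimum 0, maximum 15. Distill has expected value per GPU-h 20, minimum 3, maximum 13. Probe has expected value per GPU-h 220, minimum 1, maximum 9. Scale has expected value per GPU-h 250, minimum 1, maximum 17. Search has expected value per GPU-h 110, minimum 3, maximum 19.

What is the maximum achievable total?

Meeting every minimum uses 1+0+0+3+1+1+3 = 9 GPU-h, leaving 21.
Rank by expected value per GPU-h: Scale 250 > Retrain 240 > Probe 220 > Pretrain 140 > Search 110 > FtBase 70 > Distill 20.
Give Scale 16 more to hit its cap of 17 → 5 left.
Retrain has room for 15 more but only 5 remain, so it gets 5.
Total = 70×1 + 240×5 + 20×3 + 220×1 + 250×17 + 110×3 = 6130.

6130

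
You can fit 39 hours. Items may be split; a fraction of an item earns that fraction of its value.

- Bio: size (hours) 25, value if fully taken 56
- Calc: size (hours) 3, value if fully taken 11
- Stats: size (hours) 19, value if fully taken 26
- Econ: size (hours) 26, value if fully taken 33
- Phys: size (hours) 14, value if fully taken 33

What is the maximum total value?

93.28

Rank by value-to-size ratio: Calc 11/3≈3.67, Phys 33/14≈2.36, Bio 56/25≈2.24, Stats 26/19≈1.37, Econ 33/26≈1.27.
All 3 hours of Calc fit (value 11) — 36 remain.
Phys: take in full, 14 hours for value 33 — 22 left.
Only 22 hours remain; take 22/25 of Bio for value 56×22/25 = 49.28.
Total value = 93.28.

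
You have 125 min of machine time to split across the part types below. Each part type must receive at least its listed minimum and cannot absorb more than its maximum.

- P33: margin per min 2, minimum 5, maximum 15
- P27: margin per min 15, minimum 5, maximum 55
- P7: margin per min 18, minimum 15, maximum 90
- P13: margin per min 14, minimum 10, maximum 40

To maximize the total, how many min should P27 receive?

20

Meeting every minimum uses 5+5+15+10 = 35 min, leaving 90.
Rank by margin per min: P7 18 > P27 15 > P13 14 > P33 2.
P7 takes 75 more to reach its cap of 90 → 15 left.
P27 has room for 50 more but only 15 remain, so it gets 20.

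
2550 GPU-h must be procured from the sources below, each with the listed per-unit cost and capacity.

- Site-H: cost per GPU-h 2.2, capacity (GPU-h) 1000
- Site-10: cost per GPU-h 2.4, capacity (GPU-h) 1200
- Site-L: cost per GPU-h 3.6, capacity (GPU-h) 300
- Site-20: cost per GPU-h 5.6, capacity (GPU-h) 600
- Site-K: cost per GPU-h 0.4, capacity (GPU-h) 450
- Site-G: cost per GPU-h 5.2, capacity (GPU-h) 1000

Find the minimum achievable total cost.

5020

Use sources in increasing cost order.
Site-K (0.4): use full 450 ; 2100 GPU-h to go.
Site-H at 2.2: take all 1000 GPU-h ; 1100 still needed.
Site-10 at 2.4: take 1100 of its 1200 ; requirement met.
Site-L, Site-G, Site-20: unused.
Cost = 450×0.4 + 1000×2.2 + 1100×2.4 = 5020.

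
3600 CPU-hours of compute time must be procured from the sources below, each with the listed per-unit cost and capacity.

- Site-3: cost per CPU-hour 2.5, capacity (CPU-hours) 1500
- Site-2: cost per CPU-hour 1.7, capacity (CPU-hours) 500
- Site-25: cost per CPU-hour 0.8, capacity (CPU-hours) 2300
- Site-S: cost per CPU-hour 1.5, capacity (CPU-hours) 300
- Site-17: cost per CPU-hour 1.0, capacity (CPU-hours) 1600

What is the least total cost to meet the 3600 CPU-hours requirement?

Use sources in increasing cost order.
Site-25 at 0.8: take all 2300 CPU-hours ; 1300 still needed.
Take 1300 from Site-17 at 1.0 to finish.
Site-S, Site-2, Site-3: unused.
Cost = 2300×0.8 + 1300×1.0 = 3140.

3140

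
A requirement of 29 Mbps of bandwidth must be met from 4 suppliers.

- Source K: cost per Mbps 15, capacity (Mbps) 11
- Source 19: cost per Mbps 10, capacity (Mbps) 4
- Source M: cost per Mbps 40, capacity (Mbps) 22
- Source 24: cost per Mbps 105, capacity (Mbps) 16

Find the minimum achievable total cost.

Cheapest first:
Source 19 (10): use full 4 — 25 Mbps to go.
Source K (15): use full 11 — 14 Mbps to go.
Source M (40): take the remaining 14 — done.
Source 24: unused.
Cost = 4×10 + 11×15 + 14×40 = 765.

765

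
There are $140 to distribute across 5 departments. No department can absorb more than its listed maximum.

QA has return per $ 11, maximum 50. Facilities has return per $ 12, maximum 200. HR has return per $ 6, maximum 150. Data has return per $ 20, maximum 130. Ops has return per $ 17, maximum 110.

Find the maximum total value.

2770

Highest return per $ first: Data 20 > Ops 17 > Facilities 12 > QA 11 > HR 6.
Data: +130 to 130 (cap) → 10 left.
Only 10 left; Ops takes them to reach 10.
Total = 20×130 + 17×10 = 2770.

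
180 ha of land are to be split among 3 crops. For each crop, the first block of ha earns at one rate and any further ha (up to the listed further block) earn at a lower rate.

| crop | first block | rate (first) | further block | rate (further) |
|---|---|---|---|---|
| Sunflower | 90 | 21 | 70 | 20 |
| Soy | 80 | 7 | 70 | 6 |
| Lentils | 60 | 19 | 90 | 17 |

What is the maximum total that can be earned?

Treat each block as its own option and order by rate: Sunflower/first 21 > Sunflower/second 20 > Lentils/first 19 > Lentils/second 17 > Soy/first 7 > Soy/second 6.
Sunflower first at 21: fill all 90 → 90 left.
Fill Sunflower second block (70 at 20) → 20 left.
Lentils first at 19: only 20 left, fill 20.
Total = 21×90 + 20×70 + 19×20 = 3670.

3670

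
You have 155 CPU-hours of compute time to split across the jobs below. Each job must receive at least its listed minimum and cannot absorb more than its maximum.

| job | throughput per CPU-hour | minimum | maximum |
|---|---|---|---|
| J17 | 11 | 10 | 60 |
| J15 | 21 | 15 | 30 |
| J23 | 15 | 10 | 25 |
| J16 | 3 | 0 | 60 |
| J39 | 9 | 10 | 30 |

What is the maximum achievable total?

Meeting every minimum uses 10+15+10+0+10 = 45 CPU-hours, leaving 110.
Order the jobs by throughput per CPU-hour: J15 21 > J23 15 > J17 11 > J39 9 > J16 3.
J15: +15 to 30 (cap) ; 95 left.
J23: +15 to 25 (cap) ; 80 left.
J17 takes 50 more to reach its cap of 60 ; 30 left.
Give J39 20 more to hit its cap of 30 ; 10 left.
J16 has room for 60 more but only 10 remain, so it gets 10.
Total = 11×60 + 21×30 + 15×25 + 3×10 + 9×30 = 1965.

1965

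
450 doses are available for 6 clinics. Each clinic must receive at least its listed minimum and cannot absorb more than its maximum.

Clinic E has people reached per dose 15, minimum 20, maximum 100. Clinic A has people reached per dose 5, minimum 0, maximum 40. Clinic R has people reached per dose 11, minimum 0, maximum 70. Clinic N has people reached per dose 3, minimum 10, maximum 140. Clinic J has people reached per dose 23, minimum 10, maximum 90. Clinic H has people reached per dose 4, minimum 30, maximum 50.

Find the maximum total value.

Meeting every minimum uses 20+0+0+10+10+30 = 70 doses, leaving 380.
Highest people reached per dose first: Clinic J 23 > Clinic E 15 > Clinic R 11 > Clinic A 5 > Clinic H 4 > Clinic N 3.
Clinic J: +80 to 90 (cap) → 300 left.
Clinic E: +80 to 100 (cap) → 220 left.
Give Clinic R 70 more to hit its cap of 70 → 150 left.
Clinic A: +40 to 40 (cap) → 110 left.
Clinic H takes 20 more to reach its cap of 50 → 90 left.
Only 90 left; Clinic N takes them to reach 100.
Total = 15×100 + 5×40 + 11×70 + 3×100 + 23×90 + 4×50 = 5040.

5040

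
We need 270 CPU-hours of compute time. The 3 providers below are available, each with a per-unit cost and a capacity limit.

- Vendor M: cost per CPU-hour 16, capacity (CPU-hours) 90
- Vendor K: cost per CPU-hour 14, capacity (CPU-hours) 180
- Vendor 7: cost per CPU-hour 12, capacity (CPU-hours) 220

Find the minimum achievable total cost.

3340

Cheapest first:
Vendor 7 at 12: take all 220 CPU-hours → 50 still needed.
Vendor K at 14: take 50 of its 180 → requirement met.
Vendor M: unused.
Cost = 220×12 + 50×14 = 3340.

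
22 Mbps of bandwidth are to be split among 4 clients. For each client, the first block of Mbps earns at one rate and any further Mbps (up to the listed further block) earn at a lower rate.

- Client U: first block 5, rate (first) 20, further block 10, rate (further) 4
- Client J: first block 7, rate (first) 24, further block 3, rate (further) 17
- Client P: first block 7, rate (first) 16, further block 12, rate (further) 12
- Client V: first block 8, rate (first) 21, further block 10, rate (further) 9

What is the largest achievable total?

470

Treat each block as its own option and order by rate: Client J/T1 24 > Client V/T1 21 > Client U/T1 20 > Client J/T2 17 > Client P/T1 16 > Client P/T2 12 > Client V/T2 9 > Client U/T2 4.
Client J/T1 (24): +7 — 15 left.
Client V T1 at 21: fill all 8 — 7 left.
Fill Client U T1 block (5 at 20) — 2 left.
Client J/T2: +2 of 3 at 17; pool empty.
Total = 24×7 + 21×8 + 20×5 + 17×2 = 470.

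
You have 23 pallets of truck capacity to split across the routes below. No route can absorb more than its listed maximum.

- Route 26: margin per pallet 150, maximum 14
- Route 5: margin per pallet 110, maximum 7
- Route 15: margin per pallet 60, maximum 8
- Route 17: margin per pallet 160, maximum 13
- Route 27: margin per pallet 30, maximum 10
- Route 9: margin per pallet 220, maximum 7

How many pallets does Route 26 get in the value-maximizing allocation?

Rank by margin per pallet: Route 9 220 > Route 17 160 > Route 26 150 > Route 5 110 > Route 15 60 > Route 27 30.
Route 9: +7 to 7 (cap) ; 16 left.
Give Route 17 13 to hit its cap of 13 ; 3 left.
Route 26: +3 (room for 14) → 3. Pool exhausted.

3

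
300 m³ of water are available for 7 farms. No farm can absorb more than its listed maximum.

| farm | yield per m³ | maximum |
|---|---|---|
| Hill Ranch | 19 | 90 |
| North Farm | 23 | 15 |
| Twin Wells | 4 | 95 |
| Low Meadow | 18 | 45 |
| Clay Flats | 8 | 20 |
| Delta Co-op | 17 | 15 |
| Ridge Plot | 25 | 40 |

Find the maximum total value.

Highest yield per m³ first: Ridge Plot 25 > North Farm 23 > Hill Ranch 19 > Low Meadow 18 > Delta Co-op 17 > Clay Flats 8 > Twin Wells 4.
Give Ridge Plot 40 to hit its cap of 40 ; 260 left.
North Farm takes 15 to reach its cap of 15 ; 245 left.
Give Hill Ranch 90 to hit its cap of 90 ; 155 left.
Low Meadow takes 45 to reach its cap of 45 ; 110 left.
Delta Co-op takes 15 to reach its cap of 15 ; 95 left.
Clay Flats: +20 to 20 (cap) ; 75 left.
Only 75 left; Twin Wells takes them to reach 75.
Total = 19×90 + 23×15 + 4×75 + 18×45 + 8×20 + 17×15 + 25×40 = 4580.

4580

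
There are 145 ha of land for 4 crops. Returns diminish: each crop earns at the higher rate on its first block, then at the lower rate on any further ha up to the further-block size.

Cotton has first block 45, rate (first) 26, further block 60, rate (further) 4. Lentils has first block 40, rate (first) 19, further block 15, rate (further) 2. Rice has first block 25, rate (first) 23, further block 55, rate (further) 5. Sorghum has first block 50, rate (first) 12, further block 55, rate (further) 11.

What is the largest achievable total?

2925

Treat each block as its own option and order by rate: Cotton/T1 26 > Rice/T1 23 > Lentils/T1 19 > Sorghum/T1 12 > Sorghum/T2 11 > Rice/T2 5 > Cotton/T2 4 > Lentils/T2 2.
Cotton/T1 (26): +45 — 100 left.
Fill Rice T1 block (25 at 23) — 75 left.
Lentils/T1 (19): +40 — 35 left.
35 remain; put them into Sorghum T1 at 12.
Total = 26×45 + 23×25 + 19×40 + 12×35 = 2925.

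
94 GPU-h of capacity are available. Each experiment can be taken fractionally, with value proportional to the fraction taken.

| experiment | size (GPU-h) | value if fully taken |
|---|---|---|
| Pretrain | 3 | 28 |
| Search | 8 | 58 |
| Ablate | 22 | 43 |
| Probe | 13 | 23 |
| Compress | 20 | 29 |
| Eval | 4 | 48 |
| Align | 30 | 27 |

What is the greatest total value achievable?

Rank by value-to-size ratio: Eval 48/4≈12, Pretrain 28/3≈9.33, Search 58/8≈7.25, Ablate 43/22≈1.95, Probe 23/13≈1.77, Compress 29/20≈1.45, Align 27/30≈0.9.
Take all of Eval (4 GPU-h, value 48) — 90 GPU-h left.
All 3 GPU-h of Pretrain fit (value 28) — 87 remain.
All 8 GPU-h of Search fit (value 58) — 79 remain.
Ablate: take in full, 22 GPU-h for value 43 — 57 left.
All 13 GPU-h of Probe fit (value 23) — 44 remain.
Take all of Compress (20 GPU-h, value 29) — 24 GPU-h left.
24 GPU-h left: a 24/30 share of Align gives 27×24/30 = 21.6.
Total value = 250.6.

250.6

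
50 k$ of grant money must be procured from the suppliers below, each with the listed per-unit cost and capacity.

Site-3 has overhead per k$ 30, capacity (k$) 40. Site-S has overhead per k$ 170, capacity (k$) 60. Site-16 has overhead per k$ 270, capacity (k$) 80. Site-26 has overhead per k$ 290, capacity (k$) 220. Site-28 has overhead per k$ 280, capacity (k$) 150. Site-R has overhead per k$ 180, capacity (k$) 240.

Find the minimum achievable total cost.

Cheapest first:
Site-3 (30): use full 40 → 10 k$ to go.
Take 10 from Site-S at 170 to finish.
Site-R, Site-16, Site-28, Site-26: unused.
Cost = 40×30 + 10×170 = 2900.

2900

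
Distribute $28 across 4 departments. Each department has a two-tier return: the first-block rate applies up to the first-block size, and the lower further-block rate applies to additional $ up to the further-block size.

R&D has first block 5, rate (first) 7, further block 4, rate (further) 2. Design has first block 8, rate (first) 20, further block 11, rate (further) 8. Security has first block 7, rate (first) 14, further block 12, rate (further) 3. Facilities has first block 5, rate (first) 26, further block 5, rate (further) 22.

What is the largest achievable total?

522

Treat each block as its own option and order by rate: Facilities/T1 26 > Facilities/T2 22 > Design/T1 20 > Security/T1 14 > Design/T2 8 > R&D/T1 7 > Security/T2 3 > R&D/T2 2.
Fill Facilities T1 block (5 at 26) → 23 left.
Fill Facilities T2 block (5 at 22) → 18 left.
Design/T1 (20): +8 → 10 left.
Fill Security T1 block (7 at 14) → 3 left.
3 remain; put them into Design T2 at 8.
Total = 26×5 + 22×5 + 20×8 + 14×7 + 8×3 = 522.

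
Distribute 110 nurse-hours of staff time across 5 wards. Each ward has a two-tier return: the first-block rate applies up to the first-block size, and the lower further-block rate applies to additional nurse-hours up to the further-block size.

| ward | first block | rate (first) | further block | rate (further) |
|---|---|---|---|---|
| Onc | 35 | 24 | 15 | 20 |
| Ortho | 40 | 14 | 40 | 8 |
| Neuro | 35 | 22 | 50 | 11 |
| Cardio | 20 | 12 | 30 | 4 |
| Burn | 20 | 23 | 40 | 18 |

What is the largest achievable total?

Rank every tier by rate: Onc/T1 24 > Burn/T1 23 > Neuro/T1 22 > Onc/T2 20 > Burn/T2 18 > Ortho/T1 14 > Cardio/T1 12 > Neuro/T2 11 > Ortho/T2 8 > Cardio/T2 4.
Onc T1 at 24: fill all 35 → 75 left.
Burn/T1 (23): +20 → 55 left.
Neuro T1 at 22: fill all 35 → 20 left.
Onc/T2 (20): +15 → 5 left.
Burn T2 at 18: only 5 left, fill 5.
Total = 24×35 + 23×20 + 22×35 + 20×15 + 18×5 = 2460.

2460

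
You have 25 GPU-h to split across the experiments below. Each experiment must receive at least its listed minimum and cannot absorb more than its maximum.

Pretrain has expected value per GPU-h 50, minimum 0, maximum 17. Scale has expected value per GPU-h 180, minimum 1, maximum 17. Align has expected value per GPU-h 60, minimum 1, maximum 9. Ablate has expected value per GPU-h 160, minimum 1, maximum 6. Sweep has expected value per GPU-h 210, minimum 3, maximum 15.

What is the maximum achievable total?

4810

Meeting every minimum uses 0+1+1+1+3 = 6 GPU-h, leaving 19.
Highest expected value per GPU-h first: Sweep 210 > Scale 180 > Ablate 160 > Align 60 > Pretrain 50.
Sweep: +12 to 15 (cap) → 7 left.
Only 7 left; Scale takes them to reach 8.
Total = 180×8 + 60×1 + 160×1 + 210×15 = 4810.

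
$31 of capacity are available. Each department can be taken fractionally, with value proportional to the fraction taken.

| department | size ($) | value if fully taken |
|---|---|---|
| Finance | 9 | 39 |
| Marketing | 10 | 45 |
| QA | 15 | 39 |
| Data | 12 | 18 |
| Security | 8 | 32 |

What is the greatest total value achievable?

Rank by value-to-size ratio: Marketing 45/10≈4.5, Finance 39/9≈4.33, Security 32/8≈4, QA 39/15≈2.6, Data 18/12≈1.5.
Marketing: take in full, 10 $ for value 45 ; 21 left.
All 9 $ of Finance fit (value 39) ; 12 remain.
Security: take in full, 8 $ for value 32 ; 4 left.
4 $ left: a 4/15 share of QA gives 39×4/15 = 10.4.
Total value = 126.4.

126.4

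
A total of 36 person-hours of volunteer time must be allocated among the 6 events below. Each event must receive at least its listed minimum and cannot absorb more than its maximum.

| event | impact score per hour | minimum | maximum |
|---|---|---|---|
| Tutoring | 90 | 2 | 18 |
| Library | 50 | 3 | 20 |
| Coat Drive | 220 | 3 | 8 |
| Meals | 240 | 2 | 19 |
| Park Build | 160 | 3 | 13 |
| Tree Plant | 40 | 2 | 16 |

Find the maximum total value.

Meeting every minimum uses 2+3+3+2+3+2 = 15 person-hours, leaving 21.
Rank by impact score per hour: Meals 240 > Coat Drive 220 > Park Build 160 > Tutoring 90 > Library 50 > Tree Plant 40.
Meals takes 17 more to reach its cap of 19 ; 4 left.
Coat Drive has room for 5 more but only 4 remain, so it gets 7.
Total = 90×2 + 50×3 + 220×7 + 240×19 + 160×3 + 40×2 = 6990.

6990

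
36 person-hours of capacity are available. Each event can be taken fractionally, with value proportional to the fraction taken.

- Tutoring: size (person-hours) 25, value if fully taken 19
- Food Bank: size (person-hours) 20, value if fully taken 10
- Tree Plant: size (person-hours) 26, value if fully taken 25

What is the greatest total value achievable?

32.6

Best value per unit of size first: Tree Plant 25/26≈0.962, Tutoring 19/25≈0.76, Food Bank 10/20≈0.5.
Tree Plant: take in full, 26 person-hours for value 25 — 10 left.
10 person-hours left: a 10/25 share of Tutoring gives 19×10/25 = 7.6.
Total value = 32.6.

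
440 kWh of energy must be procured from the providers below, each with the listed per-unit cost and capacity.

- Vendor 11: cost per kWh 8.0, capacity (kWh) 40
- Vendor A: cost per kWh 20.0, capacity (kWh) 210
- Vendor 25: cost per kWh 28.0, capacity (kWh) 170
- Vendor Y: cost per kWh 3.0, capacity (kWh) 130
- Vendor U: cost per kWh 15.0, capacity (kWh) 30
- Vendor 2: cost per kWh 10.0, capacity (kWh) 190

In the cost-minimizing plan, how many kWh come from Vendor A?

50

Fill from the cheapest provider first.
Vendor Y (3.0): use full 130 — 310 kWh to go.
Vendor 11 at 8.0: take all 40 kWh — 270 still needed.
Vendor 2 (10.0): use full 190 — 80 kWh to go.
Vendor U (15.0): use full 30 — 50 kWh to go.
Vendor A (20.0): take the remaining 50 — done.
Vendor 25: unused.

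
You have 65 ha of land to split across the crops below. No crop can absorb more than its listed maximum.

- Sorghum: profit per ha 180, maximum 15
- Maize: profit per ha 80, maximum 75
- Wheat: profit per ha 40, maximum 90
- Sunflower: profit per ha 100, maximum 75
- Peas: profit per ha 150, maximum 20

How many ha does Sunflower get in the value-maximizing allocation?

Order the crops by profit per ha: Sorghum 180 > Peas 150 > Sunflower 100 > Maize 80 > Wheat 40.
Sorghum takes 15 to reach its cap of 15 — 50 left.
Peas: +20 to 20 (cap) — 30 left.
Sunflower: +30 (room for 75) → 30. Pool exhausted.

30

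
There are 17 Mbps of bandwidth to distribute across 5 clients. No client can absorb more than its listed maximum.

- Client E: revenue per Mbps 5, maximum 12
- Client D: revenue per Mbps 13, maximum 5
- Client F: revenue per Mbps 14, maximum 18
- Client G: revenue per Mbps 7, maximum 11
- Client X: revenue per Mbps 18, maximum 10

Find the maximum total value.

278

Order the clients by revenue per Mbps: Client X 18 > Client F 14 > Client D 13 > Client G 7 > Client E 5.
Give Client X 10 to hit its cap of 10 ; 7 left.
Client F has room for 18 but only 7 remain, so it gets 7.
Total = 14×7 + 18×10 = 278.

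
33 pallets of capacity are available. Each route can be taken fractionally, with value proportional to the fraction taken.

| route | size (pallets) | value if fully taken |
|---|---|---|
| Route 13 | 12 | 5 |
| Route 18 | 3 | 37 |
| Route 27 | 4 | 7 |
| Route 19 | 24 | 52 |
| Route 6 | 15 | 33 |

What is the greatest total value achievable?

102.5

Sort by value density: Route 18 37/3≈12.3, Route 6 33/15≈2.2, Route 19 52/24≈2.17, Route 27 7/4≈1.75, Route 13 5/12≈0.417.
Route 18: take in full, 3 pallets for value 37 → 30 left.
All 15 pallets of Route 6 fit (value 33) → 15 remain.
Only 15 pallets remain; take 15/24 of Route 19 for value 52×15/24 = 32.5.
Total value = 102.5.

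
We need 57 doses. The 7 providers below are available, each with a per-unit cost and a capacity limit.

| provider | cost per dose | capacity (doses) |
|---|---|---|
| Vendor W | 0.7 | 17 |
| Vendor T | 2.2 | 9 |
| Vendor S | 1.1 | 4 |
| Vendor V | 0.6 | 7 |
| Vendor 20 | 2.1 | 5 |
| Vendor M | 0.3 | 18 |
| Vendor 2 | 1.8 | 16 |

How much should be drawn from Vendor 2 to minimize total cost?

Use providers in increasing cost order.
Take 18 from Vendor M at 0.3 → need 39 more.
Vendor V (0.6): use full 7 → 32 doses to go.
Take 17 from Vendor W at 0.7 → need 15 more.
Vendor S at 1.1: take all 4 doses → 11 still needed.
Vendor 2 (1.8): take the remaining 11 → done.
Vendor 20, Vendor T: unused.

11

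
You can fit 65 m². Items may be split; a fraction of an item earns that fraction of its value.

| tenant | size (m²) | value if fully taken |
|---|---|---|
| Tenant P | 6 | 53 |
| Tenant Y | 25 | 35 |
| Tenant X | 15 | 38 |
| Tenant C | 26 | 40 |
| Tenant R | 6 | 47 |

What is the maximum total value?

194.8

Best value per unit of size first: Tenant P 53/6≈8.83, Tenant R 47/6≈7.83, Tenant X 38/15≈2.53, Tenant C 40/26≈1.54, Tenant Y 35/25≈1.4.
Tenant P: take in full, 6 m² for value 53 → 59 left.
Take all of Tenant R (6 m², value 47) → 53 m² left.
Take all of Tenant X (15 m², value 38) → 38 m² left.
Tenant C: take in full, 26 m² for value 40 → 12 left.
Only 12 m² remain; take 12/25 of Tenant Y for value 35×12/25 = 16.8.
Total value = 194.8.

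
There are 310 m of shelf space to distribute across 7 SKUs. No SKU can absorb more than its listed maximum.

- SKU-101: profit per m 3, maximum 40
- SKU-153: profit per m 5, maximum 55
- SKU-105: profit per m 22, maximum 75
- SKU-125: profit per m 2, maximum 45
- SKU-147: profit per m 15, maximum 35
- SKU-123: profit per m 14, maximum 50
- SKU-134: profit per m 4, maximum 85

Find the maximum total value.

3520

Highest profit per m first: SKU-105 22 > SKU-147 15 > SKU-123 14 > SKU-153 5 > SKU-134 4 > SKU-101 3 > SKU-125 2.
SKU-105: +75 to 75 (cap) ; 235 left.
Give SKU-147 35 to hit its cap of 35 ; 200 left.
SKU-123: +50 to 50 (cap) ; 150 left.
SKU-153: +55 to 55 (cap) ; 95 left.
Give SKU-134 85 to hit its cap of 85 ; 10 left.
SKU-101 has room for 40 but only 10 remain, so it gets 10.
Total = 3×10 + 5×55 + 22×75 + 15×35 + 14×50 + 4×85 = 3520.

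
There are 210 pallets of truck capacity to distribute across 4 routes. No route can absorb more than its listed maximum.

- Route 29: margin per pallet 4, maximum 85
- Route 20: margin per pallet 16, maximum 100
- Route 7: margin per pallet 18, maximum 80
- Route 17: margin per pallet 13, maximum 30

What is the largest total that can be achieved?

Rank by margin per pallet: Route 7 18 > Route 20 16 > Route 17 13 > Route 29 4.
Route 7: +80 to 80 (cap) ; 130 left.
Route 20: +100 to 100 (cap) ; 30 left.
Route 17 takes 30 to reach its cap of 30 ; 0 left.
Total = 16×100 + 18×80 + 13×30 = 3430.

3430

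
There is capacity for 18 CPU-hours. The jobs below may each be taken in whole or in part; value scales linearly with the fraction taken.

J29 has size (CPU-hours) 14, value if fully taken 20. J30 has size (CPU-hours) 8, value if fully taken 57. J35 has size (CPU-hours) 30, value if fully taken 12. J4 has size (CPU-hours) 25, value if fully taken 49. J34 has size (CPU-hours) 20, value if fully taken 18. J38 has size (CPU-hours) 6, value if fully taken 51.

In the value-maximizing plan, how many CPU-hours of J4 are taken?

4

Sort by value density: J38 51/6≈8.5, J30 57/8≈7.12, J4 49/25≈1.96, J29 20/14≈1.43, J34 18/20≈0.9, J35 12/30≈0.4.
Take all of J38 (6 CPU-hours, value 51) — 12 CPU-hours left.
J30: take in full, 8 CPU-hours for value 57 — 4 left.
Fill the last 4 CPU-hours with part of J4: 4/25 of it earns 7.84.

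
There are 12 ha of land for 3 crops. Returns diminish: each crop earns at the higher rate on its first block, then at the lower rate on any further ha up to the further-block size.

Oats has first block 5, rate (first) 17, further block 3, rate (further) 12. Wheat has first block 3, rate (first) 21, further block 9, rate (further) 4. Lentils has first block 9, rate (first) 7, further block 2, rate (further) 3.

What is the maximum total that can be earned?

191

Rank every tier by rate: Wheat/T1 21 > Oats/T1 17 > Oats/T2 12 > Lentils/T1 7 > Wheat/T2 4 > Lentils/T2 3.
Fill Wheat T1 block (3 at 21) ; 9 left.
Oats/T1 (17): +5 ; 4 left.
Oats/T2 (12): +3 ; 1 left.
1 remain; put them into Lentils T1 at 7.
Total = 21×3 + 17×5 + 12×3 + 7×1 = 191.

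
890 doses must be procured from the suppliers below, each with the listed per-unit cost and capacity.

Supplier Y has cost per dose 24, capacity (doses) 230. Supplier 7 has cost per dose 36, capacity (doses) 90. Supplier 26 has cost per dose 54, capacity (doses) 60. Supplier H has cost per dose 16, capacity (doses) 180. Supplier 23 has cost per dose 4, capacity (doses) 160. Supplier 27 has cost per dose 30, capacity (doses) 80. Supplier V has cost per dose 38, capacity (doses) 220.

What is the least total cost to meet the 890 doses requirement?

20380

Use suppliers in increasing cost order.
Supplier 23 at 4: take all 160 doses → 730 still needed.
Take 180 from Supplier H at 16 → need 550 more.
Take 230 from Supplier Y at 24 → need 320 more.
Supplier 27 (30): use full 80 → 240 doses to go.
Supplier 7 at 36: take all 90 doses → 150 still needed.
Supplier V (38): take the remaining 150 → done.
Supplier 26: unused.
Cost = 160×4 + 180×16 + 230×24 + 80×30 + 90×36 + 150×38 = 20380.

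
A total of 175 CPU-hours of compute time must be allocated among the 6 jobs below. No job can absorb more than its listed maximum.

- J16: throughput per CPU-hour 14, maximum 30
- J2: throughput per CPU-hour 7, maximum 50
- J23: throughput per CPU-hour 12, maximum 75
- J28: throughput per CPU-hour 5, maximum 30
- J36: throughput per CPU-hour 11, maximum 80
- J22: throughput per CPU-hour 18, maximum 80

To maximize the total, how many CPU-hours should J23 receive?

Rank by throughput per CPU-hour: J22 18 > J16 14 > J23 12 > J36 11 > J2 7 > J28 5.
J22 takes 80 to reach its cap of 80 ; 95 left.
J16 takes 30 to reach its cap of 30 ; 65 left.
Only 65 left; J23 takes them to reach 65.

65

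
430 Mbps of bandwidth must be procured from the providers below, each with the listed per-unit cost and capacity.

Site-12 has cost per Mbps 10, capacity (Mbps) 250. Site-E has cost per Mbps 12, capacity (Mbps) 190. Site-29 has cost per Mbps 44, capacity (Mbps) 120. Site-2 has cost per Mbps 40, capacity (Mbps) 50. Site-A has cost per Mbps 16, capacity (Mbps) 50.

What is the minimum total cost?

Use providers in increasing cost order.
Take 250 from Site-12 at 10 → need 180 more.
Site-E at 12: take 180 of its 190 → requirement met.
Site-A, Site-2, Site-29: unused.
Cost = 250×10 + 180×12 = 4660.

4660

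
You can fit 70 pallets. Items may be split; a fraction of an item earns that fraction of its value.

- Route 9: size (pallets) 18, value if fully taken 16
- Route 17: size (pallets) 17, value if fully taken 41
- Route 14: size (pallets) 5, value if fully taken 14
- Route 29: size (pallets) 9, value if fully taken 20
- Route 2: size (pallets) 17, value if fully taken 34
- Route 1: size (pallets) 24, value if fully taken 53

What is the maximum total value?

Rank by value-to-size ratio: Route 14 14/5≈2.8, Route 17 41/17≈2.41, Route 29 20/9≈2.22, Route 1 53/24≈2.21, Route 2 34/17≈2, Route 9 16/18≈0.889.
All 5 pallets of Route 14 fit (value 14) → 65 remain.
Route 17: take in full, 17 pallets for value 41 → 48 left.
Route 29: take in full, 9 pallets for value 20 → 39 left.
Take all of Route 1 (24 pallets, value 53) → 15 pallets left.
15 pallets left: a 15/17 share of Route 2 gives 34×15/17 = 30.
Total value = 158.

158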